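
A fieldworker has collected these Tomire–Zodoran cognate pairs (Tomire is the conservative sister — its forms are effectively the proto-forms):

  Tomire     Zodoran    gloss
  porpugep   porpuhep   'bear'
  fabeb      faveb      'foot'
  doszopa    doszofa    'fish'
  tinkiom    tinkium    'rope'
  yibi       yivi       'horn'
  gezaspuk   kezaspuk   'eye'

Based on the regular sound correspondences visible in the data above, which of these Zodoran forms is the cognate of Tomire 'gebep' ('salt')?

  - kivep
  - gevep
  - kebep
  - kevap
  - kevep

gezaspuk ~ kezaspuk — Tomire g corresponds to Zodoran k word-initially before a front vowel.
fabeb ~ faveb — Tomire b corresponds to Zodoran v between vowels (before a front vowel).
Applying these to Tomire 'gebep':
  gebep → kebep   (g→k word-initially before a front vowel)
  kebep → kevep   (b→v between vowels (before a front vowel))
So the Zodoran cognate is 'kevep'.

kevep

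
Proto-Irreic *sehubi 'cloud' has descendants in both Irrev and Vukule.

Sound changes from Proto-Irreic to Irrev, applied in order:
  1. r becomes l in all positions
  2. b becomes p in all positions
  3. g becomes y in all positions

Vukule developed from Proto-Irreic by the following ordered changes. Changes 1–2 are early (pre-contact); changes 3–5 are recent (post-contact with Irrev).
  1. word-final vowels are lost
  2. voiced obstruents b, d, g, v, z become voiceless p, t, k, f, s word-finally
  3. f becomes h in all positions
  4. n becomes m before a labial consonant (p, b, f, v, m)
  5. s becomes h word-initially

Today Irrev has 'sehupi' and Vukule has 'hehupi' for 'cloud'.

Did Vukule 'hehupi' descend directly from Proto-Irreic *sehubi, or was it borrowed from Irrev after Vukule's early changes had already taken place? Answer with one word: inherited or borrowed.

If inherited, *sehubi would pass through all of Vukule's changes:
Vukule: *sehubi > sehub > sehup > hehup  (by apocope, final devoicing, debuccalisation)
If borrowed from Irrev 'sehupi' after the early changes, it would undergo only the recent ones:
  rule 3 (unconditioned shift): no change (sehupi)
  rule 4 (nasal place assimilation): no change (sehupi)
  rule 5 (debuccalisation): sehupi → hehupi
  ⇒ as a loan: hehupi
Vukule 'hehupi' matches the loan outcome 'hehupi', not the inherited 'hehup' — it skipped the early Vukule changes, so it was borrowed from Irrev.

borrowed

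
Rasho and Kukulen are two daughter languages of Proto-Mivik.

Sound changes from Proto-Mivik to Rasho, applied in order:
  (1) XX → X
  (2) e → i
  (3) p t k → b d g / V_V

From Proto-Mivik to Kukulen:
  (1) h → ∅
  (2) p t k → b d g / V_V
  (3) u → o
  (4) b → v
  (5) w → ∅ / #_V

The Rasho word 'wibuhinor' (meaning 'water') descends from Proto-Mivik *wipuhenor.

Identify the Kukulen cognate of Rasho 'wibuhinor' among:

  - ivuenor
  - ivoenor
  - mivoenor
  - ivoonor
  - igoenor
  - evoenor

Kukulen: start from *wipuhenor.
  rule 1 (h-loss): wipuhenor → wipuenor
  rule 2 (intervocalic voicing): wipuenor → wibuenor
  rule 3 (vowel merger): wibuenor → wiboenor
  rule 4 (unconditioned shift): wiboenor → wivoenor
  rule 5 (glide loss): wivoenor → ivoenor
  ⇒ Kukulen ivoenor

ivoenor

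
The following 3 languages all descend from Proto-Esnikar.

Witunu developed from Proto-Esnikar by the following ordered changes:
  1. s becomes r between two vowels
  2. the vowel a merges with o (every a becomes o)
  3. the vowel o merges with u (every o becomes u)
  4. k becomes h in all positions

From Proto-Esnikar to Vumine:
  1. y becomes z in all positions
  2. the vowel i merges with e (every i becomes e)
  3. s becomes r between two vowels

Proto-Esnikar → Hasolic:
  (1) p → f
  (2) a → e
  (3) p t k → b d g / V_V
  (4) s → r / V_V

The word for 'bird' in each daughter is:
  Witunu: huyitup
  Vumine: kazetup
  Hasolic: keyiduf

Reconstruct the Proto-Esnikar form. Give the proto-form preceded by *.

Position 1: Witunu has h, Vumine has k, Hasolic has k. Vumine preserves k here (none of its changes turn any other segment into k), so the proto-segment is *k.
Position 4: Witunu has i, Vumine has e, Hasolic has i. Witunu preserves i here (none of its changes turn any other segment into i), so the proto-segment is *i.
Position 3: Witunu has y, Vumine has z, Hasolic has y. Witunu preserves y here (none of its changes turn any other segment into y), so the proto-segment is *y.
Continuing position by position gives *kayitup; check it forward:
Witunu: *kayitup > koyitup > kuyitup > huyitup  (by vowel merger, vowel merger, unconditioned shift)
Vumine: *kayitup > kazitup > kazetup  (by unconditioned shift, vowel merger)
Hasolic: *kayitup
  kayitup → kayituf   [unconditioned shift]
  kayituf → keyituf   [vowel merger]
  keyituf → keyiduf   [intervocalic voicing]
  keyiduf (rule 4 does not apply)
  giving Hasolic keyiduf.
No other proto-form is consistent with every reflex, so the reconstruction is *kayitup.

*kayitup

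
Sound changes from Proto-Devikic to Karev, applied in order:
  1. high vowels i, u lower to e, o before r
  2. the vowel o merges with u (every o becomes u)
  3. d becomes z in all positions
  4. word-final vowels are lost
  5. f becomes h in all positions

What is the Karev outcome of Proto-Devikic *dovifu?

zuvih

Karev: *dovifu
  dovifu (rule 1 does not apply)
  dovifu → duvifu   [vowel merger]
  duvifu → zuvifu   [unconditioned shift]
  zuvifu → zuvif   [apocope]
  zuvif → zuvih   [unconditioned shift]
  giving Karev zuvih.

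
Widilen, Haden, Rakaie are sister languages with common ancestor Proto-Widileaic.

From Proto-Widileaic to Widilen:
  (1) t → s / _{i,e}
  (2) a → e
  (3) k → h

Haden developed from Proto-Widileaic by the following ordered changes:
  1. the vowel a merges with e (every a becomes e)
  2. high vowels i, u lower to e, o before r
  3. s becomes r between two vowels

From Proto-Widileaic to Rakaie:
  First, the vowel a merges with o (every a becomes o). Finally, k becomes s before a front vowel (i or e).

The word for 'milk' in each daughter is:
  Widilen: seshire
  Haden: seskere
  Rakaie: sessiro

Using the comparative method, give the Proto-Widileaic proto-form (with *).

*seskira

Position 4: Widilen has h, Haden has k, Rakaie has s. Haden preserves k here (none of its changes turn any other segment into k), so the proto-segment is *k.
Position 5: Widilen has i, Haden has e, Rakaie has i. Widilen preserves i here (none of its changes turn any other segment into i), so the proto-segment is *i.
This points to *seskira. Verify forward in each daughter:
Widilen: start from *seskira.
  rule 1: no change — seskira
  rule 2 (vowel merger): seskira → seskire
  rule 3 (unconditioned shift): seskire → seshire
  ⇒ Widilen seshire
Haden: start from *seskira.
  rule 1 (vowel merger): seskira → seskire
  rule 2 (pre-rhotic lowering): seskire → seskere
  rule 3: no change — seskere
  ⇒ Haden seskere
Rakaie: *seskira > seskiro > sessiro  (by vowel merger, palatalisation)
*seskira is the unique common source.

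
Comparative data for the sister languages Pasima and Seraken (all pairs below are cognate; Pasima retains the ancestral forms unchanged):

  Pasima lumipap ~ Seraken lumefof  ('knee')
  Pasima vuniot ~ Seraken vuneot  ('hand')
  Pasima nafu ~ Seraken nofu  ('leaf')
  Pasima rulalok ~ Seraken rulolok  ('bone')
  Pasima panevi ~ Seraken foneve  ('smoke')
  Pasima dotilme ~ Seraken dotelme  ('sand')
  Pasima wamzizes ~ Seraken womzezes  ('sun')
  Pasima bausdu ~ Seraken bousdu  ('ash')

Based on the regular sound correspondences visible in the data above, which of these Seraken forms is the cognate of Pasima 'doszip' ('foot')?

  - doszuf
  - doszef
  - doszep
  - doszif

doszef

lumipap ~ lumefof — Pasima i corresponds to Seraken e after a consonant, before a labial obstruent.
lumipap ~ lumefof — Pasima p corresponds to Seraken f word-finally.
Applying these to Pasima 'doszip':
  doszip → doszep   (i→e after a consonant, before a labial obstruent)
  doszep → doszef   (p→f word-finally)
So the Seraken cognate is 'doszef'.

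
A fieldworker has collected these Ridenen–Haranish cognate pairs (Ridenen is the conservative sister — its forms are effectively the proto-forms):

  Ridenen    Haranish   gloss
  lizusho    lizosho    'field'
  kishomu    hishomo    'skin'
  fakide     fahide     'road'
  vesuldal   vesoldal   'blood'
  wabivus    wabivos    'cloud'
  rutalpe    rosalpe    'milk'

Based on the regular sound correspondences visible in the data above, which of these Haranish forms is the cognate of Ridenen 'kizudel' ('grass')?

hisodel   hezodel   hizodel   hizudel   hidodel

hizodel

kishomu ~ hishomo — Ridenen k corresponds to Haranish h word-initially before a front vowel.
lizusho ~ lizosho, vesuldal ~ vesoldal — Ridenen u corresponds to Haranish o after a consonant, before a consonant other than r, m, n, p, b, f, v.
Applying these to Ridenen 'kizudel':
  kizudel → hizudel   (k→h word-initially before a front vowel)
  hizudel → hizodel   (u→o after a consonant, before a consonant other than r, m, n, p, b, f, v)
So the Haranish cognate is 'hizodel'.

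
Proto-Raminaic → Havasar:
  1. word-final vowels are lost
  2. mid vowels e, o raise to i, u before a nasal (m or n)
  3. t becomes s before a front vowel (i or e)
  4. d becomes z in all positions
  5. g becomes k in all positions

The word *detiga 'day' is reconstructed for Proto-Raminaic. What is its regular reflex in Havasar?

zesik

Havasar: *detiga
  detiga → detig   [apocope]
  detig (rule 2 does not apply)
  detig → desig   [palatalisation]
  desig → zesig   [unconditioned shift]
  zesig → zesik   [unconditioned shift]
  giving Havasar zesik.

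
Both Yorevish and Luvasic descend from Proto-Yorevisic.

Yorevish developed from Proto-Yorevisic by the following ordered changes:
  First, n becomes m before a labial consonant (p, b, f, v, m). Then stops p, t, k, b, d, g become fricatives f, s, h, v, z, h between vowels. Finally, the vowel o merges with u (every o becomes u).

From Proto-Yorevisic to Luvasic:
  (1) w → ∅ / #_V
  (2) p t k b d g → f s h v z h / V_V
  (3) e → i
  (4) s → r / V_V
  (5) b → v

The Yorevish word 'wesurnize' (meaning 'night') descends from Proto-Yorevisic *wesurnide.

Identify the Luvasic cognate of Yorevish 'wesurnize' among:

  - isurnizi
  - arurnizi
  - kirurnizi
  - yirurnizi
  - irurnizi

Luvasic: *wesurnide > esurnide > esurnize > isurnizi > irurnizi  (by glide loss, intervocalic lenition, vowel merger, rhotacism)
The other candidates each miss or misapply at least one Luvasic change.

irurnizi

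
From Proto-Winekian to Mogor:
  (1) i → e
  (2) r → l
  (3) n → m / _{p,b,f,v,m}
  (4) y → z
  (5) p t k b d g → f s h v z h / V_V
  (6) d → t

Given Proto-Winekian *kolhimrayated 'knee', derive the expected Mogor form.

Mogor: *kolhimrayated
  kolhimrayated → kolhemrayated   [vowel merger]
  kolhemrayated → kolhemlayated   [unconditioned shift]
  kolhemlayated (rule 3 does not apply)
  kolhemlayated → kolhemlazated   [unconditioned shift]
  kolhemlazated → kolhemlazased   [intervocalic lenition]
  kolhemlazased → kolhemlazaset   [unconditioned shift]
  giving Mogor kolhemlazaset.

kolhemlazaset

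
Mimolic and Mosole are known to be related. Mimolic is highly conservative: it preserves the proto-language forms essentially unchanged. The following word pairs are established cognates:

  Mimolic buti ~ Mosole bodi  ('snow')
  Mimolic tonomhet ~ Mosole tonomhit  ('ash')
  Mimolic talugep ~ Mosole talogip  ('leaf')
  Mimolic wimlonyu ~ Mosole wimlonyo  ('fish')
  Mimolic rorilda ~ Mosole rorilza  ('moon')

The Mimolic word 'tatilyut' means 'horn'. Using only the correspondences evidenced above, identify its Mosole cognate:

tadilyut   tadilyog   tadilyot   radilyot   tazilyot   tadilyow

buti ~ bodi — Mimolic t corresponds to Mosole d between vowels (before a front vowel).
buti ~ bodi, talugep ~ talogip — Mimolic u corresponds to Mosole o after a consonant, before a consonant other than r, m, n, p, b, f, v.
Applying these to Mimolic 'tatilyut':
  tatilyut → tadilyut   (t→d between vowels (before a front vowel))
  tadilyut → tadilyot   (u→o after a consonant, before a consonant other than r, m, n, p, b, f, v)
So the Mosole cognate is 'tadilyot'.

tadilyot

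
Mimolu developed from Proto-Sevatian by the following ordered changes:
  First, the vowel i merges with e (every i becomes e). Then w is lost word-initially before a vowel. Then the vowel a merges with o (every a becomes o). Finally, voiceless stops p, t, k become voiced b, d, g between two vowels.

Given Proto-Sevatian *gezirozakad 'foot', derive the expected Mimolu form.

gezerozogod

Mimolu: start from *gezirozakad.
  rule 1 (vowel merger): gezirozakad → gezerozakad
  rule 2: no change — gezerozakad
  rule 3 (vowel merger): gezerozakad → gezerozokod
  rule 4 (intervocalic voicing): gezerozokod → gezerozogod
  ⇒ Mimolu gezerozogod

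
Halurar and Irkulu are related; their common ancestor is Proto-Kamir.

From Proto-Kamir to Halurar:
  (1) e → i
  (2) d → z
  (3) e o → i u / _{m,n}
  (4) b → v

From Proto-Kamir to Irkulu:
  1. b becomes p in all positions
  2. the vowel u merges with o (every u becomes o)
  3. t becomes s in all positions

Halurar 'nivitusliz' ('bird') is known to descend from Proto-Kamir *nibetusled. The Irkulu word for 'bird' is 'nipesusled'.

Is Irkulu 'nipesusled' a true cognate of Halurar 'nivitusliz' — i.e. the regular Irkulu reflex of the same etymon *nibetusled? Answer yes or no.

Derive the expected Irkulu reflex of *nibetusled:
Irkulu: start from *nibetusled.
  rule 1 (unconditioned shift): nibetusled → nipetusled
  rule 2 (vowel merger): nipetusled → nipetosled
  rule 3 (unconditioned shift): nipetosled → nipesosled
  ⇒ Irkulu nipesosled
The regular Irkulu reflex would be 'nipesosled', but the attested form is 'nipesusled'. The correspondence is irregular, so they are not cognates (the Irkulu form has a different source).

no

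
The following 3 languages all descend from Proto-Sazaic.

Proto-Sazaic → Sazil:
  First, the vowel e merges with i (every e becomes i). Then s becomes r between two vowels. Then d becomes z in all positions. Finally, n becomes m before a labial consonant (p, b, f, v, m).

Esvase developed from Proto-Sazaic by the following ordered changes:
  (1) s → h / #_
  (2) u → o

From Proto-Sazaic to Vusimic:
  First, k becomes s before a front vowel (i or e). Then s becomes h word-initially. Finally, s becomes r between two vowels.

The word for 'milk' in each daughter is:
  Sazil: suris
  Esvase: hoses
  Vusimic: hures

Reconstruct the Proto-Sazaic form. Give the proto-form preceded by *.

Position 3: Sazil has r, Esvase has s, Vusimic has r. Esvase preserves s here (none of its changes turn any other segment into s), so the proto-segment is *s.
Position 2: Sazil has u, Esvase has o, Vusimic has u. Sazil preserves u here (none of its changes turn any other segment into u), so the proto-segment is *u.
Position 1: Sazil has s, Esvase has h, Vusimic has h. Sazil preserves s here (none of its changes turn any other segment into s), so the proto-segment is *s.
Verify the candidate proto-form against each daughter:
Sazil: start from *suses.
  rule 1 (vowel merger): suses → susis
  rule 2 (rhotacism): susis → suris
  rule 3: no change — suris
  rule 4: no change — suris
  ⇒ Sazil suris
Esvase: *suses > huses > hoses  (by debuccalisation, vowel merger)
Vusimic: *suses
  suses (rule 1 does not apply)
  suses → huses   [debuccalisation]
  huses → hures   [rhotacism]
  giving Vusimic hures.
Only *suses yields all of Sazil suris, Esvase hoses, Vusimic hures.

*suses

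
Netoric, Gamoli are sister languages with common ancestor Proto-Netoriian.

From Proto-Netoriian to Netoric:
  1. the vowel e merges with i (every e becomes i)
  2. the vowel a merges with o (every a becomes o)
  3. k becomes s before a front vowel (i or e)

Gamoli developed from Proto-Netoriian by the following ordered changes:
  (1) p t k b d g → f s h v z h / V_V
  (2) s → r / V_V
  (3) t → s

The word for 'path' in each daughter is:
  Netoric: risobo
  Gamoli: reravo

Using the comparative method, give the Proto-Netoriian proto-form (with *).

Position 2: Netoric has i, Gamoli has e. Gamoli preserves e here (none of its changes turn any other segment into e), so the proto-segment is *e.
Position 3: Netoric has s, Gamoli has r. Taking the neighbouring segments as reconstructed: Netoric s can only go back to *s; Gamoli r could go back to *t or *s or *r — the one source consistent with every daughter is *s.
Position 4: Netoric has o, Gamoli has a. Gamoli preserves a here (none of its changes turn any other segment into a), so the proto-segment is *a.
Verify the candidate proto-form against each daughter:
Netoric: *resabo > risabo > risobo  (by vowel merger, vowel merger)
Gamoli: start from *resabo.
  rule 1 (intervocalic lenition): resabo → resavo
  rule 2 (rhotacism): resavo → reravo
  rule 3: no change — reravo
  ⇒ Gamoli reravo
Only *resabo yields all of Netoric risobo, Gamoli reravo.

*resabo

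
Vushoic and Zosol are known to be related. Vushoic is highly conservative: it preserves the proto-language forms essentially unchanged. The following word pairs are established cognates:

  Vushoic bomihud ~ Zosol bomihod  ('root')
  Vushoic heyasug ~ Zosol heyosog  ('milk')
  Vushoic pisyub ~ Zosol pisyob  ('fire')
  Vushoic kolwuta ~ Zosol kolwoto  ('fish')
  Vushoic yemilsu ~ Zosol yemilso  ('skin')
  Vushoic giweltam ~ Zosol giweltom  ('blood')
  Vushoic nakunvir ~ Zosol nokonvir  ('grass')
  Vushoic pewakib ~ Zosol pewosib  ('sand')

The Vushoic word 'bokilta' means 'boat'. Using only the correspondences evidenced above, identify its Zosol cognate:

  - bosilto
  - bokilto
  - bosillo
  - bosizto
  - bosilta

pewakib ~ pewosib — Vushoic k corresponds to Zosol s between vowels (before a front vowel).
kolwuta ~ kolwoto — Vushoic a corresponds to Zosol o word-finally.
Applying these to Vushoic 'bokilta':
  bokilta → bosilta   (k→s between vowels (before a front vowel))
  bosilta → bosilto   (a→o word-finally)
So the Zosol cognate is 'bosilto'.

bosilto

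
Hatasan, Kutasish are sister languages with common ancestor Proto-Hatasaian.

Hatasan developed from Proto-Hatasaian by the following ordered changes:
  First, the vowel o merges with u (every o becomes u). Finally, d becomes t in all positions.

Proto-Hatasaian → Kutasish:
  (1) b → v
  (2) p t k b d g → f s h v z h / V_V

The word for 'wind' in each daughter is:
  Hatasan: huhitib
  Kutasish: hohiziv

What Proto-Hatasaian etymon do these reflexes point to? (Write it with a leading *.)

*hohidib

Position 5: Hatasan has t, Kutasish has z. Taking the neighbouring segments as reconstructed: Hatasan t could go back to *t or *d; Kutasish z could go back to *d or *z — the one source consistent with every daughter is *d.
Position 7: Hatasan has b, Kutasish has v. Hatasan preserves b here (none of its changes turn any other segment into b), so the proto-segment is *b.
Continuing position by position gives *hohidib; check it forward:
Hatasan: start from *hohidib.
  rule 1 (vowel merger): hohidib → huhidib
  rule 2 (unconditioned shift): huhidib → huhitib
  ⇒ Hatasan huhitib
Kutasish: *hohidib > hohidiv > hohiziv  (by unconditioned shift, intervocalic lenition)
*hohidib is the unique common source.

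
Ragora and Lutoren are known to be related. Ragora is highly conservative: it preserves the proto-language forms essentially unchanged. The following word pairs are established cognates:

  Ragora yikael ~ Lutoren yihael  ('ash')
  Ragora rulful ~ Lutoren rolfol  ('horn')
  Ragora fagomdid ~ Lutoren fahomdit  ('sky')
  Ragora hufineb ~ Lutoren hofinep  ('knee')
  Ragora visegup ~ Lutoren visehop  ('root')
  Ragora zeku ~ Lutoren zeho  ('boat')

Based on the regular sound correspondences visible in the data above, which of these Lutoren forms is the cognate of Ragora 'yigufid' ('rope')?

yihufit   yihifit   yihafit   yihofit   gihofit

yihofit

visegup ~ visehop — Ragora g corresponds to Lutoren h between vowels (before a back vowel).
hufineb ~ hofinep — Ragora u corresponds to Lutoren o after a consonant, before a labial obstruent.
fagomdid ~ fahomdit — Ragora d corresponds to Lutoren t word-finally.
Applying these to Ragora 'yigufid':
  yigufid → yihufid   (g→h between vowels (before a back vowel))
  yihufid → yihofid   (u→o after a consonant, before a labial obstruent)
  yihofid → yihofit   (d→t word-finally)
So the Lutoren cognate is 'yihofit'.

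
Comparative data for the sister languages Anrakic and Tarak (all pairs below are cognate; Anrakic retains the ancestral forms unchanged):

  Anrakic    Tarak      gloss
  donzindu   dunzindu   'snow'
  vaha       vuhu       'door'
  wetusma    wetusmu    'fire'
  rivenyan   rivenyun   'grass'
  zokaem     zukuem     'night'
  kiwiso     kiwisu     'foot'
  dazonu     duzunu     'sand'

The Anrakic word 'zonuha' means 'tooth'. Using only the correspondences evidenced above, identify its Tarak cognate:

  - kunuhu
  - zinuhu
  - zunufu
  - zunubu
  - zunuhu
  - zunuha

zunuhu

donzindu ~ dunzindu, dazonu ~ duzunu — Anrakic o corresponds to Tarak u after a consonant, before a nasal.
vaha ~ vuhu, wetusma ~ wetusmu — Anrakic a corresponds to Tarak u word-finally.
Applying these to Anrakic 'zonuha':
  zonuha → zunuha   (o→u after a consonant, before a nasal)
  zunuha → zunuhu   (a→u word-finally)
So the Tarak cognate is 'zunuhu'.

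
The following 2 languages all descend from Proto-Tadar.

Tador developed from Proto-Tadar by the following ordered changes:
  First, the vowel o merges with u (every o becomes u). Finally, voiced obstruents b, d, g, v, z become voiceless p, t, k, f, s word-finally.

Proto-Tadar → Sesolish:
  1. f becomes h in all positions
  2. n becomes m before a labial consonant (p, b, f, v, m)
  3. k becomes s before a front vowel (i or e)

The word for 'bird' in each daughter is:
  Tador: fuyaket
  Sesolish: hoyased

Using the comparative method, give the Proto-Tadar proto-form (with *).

*foyaked

Position 1: Tador has f, Sesolish has h. Taking the neighbouring segments as reconstructed: Tador f can only go back to *f; Sesolish h could go back to *f or *h — the one source consistent with every daughter is *f.
Position 7: Tador has t, Sesolish has d. Sesolish preserves d here (none of its changes turn any other segment into d), so the proto-segment is *d.
Position 2: Tador has u, Sesolish has o. Sesolish preserves o here (none of its changes turn any other segment into o), so the proto-segment is *o.
Continuing position by position gives *foyaked; check it forward:
Tador: *foyaked > fuyaked > fuyaket  (by vowel merger, final devoicing)
Sesolish: start from *foyaked.
  rule 1 (unconditioned shift): foyaked → hoyaked
  rule 2: no change — hoyaked
  rule 3 (palatalisation): hoyaked → hoyased
  ⇒ Sesolish hoyased
No other proto-form is consistent with every reflex, so the reconstruction is *foyaked.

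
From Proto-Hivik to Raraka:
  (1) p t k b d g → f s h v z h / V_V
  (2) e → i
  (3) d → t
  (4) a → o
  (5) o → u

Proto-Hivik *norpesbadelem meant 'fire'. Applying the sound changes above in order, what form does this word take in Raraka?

nurpisbuzilim

Raraka: start from *norpesbadelem.
  rule 1 (intervocalic lenition): norpesbadelem → norpesbazelem
  rule 2 (vowel merger): norpesbazelem → norpisbazilim
  rule 3: no change — norpisbazilim
  rule 4 (vowel merger): norpisbazilim → norpisbozilim
  rule 5 (vowel merger): norpisbozilim → nurpisbuzilim
  ⇒ Raraka nurpisbuzilim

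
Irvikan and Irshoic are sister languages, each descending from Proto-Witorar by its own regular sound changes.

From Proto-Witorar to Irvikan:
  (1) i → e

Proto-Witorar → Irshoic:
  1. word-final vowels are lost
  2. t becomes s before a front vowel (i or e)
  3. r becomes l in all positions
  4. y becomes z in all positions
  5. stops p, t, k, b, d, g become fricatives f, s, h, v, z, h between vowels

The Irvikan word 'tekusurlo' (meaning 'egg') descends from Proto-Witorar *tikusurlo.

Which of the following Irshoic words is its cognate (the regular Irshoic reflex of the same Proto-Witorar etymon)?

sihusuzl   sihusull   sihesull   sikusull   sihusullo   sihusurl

sihusull

Irshoic: *tikusurlo
  tikusurlo → tikusurl   [apocope]
  tikusurl → sikusurl   [palatalisation]
  sikusurl → sikusull   [unconditioned shift]
  sikusull (rule 4 does not apply)
  sikusull → sihusull   [intervocalic lenition]
  giving Irshoic sihusull.
The other candidates each miss or misapply at least one Irshoic change.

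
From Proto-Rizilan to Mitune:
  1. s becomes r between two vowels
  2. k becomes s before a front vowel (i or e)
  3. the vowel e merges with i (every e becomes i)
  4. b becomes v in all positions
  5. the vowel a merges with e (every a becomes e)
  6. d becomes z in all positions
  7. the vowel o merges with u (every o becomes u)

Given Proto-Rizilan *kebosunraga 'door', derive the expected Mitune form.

sivurunrege

Mitune: *kebosunraga
  kebosunraga → keborunraga   [rhotacism]
  keborunraga → seborunraga   [palatalisation]
  seborunraga → siborunraga   [vowel merger]
  siborunraga → sivorunraga   [unconditioned shift]
  sivorunraga → sivorunrege   [vowel merger]
  sivorunrege (rule 6 does not apply)
  sivorunrege → sivurunrege   [vowel merger]
  giving Mitune sivurunrege.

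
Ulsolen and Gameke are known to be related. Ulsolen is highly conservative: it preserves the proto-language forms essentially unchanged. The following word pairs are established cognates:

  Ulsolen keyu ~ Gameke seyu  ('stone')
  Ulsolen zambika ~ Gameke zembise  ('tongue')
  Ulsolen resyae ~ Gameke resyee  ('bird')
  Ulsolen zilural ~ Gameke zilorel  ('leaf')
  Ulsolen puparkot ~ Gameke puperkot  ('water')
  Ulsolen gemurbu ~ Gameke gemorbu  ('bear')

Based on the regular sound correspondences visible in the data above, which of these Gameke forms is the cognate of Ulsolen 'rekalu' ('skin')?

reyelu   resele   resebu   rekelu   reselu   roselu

reselu

zambika ~ zembise — Ulsolen k corresponds to Gameke s between vowels (before a back vowel).
zilural ~ zilorel — Ulsolen a corresponds to Gameke e after a consonant, before a consonant other than r, m, n, p, b, f, v.
Applying these to Ulsolen 'rekalu':
  rekalu → resalu   (k→s between vowels (before a back vowel))
  resalu → reselu   (a→e after a consonant, before a consonant other than r, m, n, p, b, f, v)
So the Gameke cognate is 'reselu'.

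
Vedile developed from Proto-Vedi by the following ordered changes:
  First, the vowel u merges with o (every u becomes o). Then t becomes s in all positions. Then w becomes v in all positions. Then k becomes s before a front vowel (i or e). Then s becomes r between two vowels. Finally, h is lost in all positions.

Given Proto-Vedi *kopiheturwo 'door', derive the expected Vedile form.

Vedile: *kopiheturwo
  kopiheturwo → kopihetorwo   [vowel merger]
  kopihetorwo → kopihesorwo   [unconditioned shift]
  kopihesorwo → kopihesorvo   [unconditioned shift]
  kopihesorvo (rule 4 does not apply)
  kopihesorvo → kopiherorvo   [rhotacism]
  kopiherorvo → kopierorvo   [h-loss]
  giving Vedile kopierorvo.

kopierorvo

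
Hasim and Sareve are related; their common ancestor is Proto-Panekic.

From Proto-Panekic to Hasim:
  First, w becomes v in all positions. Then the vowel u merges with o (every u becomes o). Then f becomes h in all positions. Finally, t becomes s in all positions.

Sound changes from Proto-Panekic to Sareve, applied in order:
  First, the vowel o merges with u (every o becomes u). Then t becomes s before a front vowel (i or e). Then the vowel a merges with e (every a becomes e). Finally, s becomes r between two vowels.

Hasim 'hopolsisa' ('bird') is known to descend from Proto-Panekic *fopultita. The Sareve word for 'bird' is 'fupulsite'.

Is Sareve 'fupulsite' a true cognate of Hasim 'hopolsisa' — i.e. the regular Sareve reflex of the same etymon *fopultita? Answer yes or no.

Derive the expected Sareve reflex of *fopultita:
Sareve: *fopultita
  fopultita → fupultita   [vowel merger]
  fupultita → fupulsita   [palatalisation]
  fupulsita → fupulsite   [vowel merger]
  fupulsite (rule 4 does not apply)
  giving Sareve fupulsite.
Sareve 'fupulsite' matches the regular reflex exactly, so the pair is cognate.

yes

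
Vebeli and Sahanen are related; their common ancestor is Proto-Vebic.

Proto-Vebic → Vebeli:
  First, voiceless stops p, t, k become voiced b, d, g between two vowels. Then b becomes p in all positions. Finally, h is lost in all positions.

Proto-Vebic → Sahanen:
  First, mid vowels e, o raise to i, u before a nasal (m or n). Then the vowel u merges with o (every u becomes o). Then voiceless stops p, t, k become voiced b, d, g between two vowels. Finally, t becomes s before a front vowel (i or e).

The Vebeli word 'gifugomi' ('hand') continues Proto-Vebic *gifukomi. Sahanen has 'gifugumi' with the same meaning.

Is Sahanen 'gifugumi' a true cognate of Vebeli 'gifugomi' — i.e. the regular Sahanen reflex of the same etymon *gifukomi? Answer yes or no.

Derive the expected Sahanen reflex of *gifukomi:
Sahanen: start from *gifukomi.
  rule 1 (pre-nasal raising): gifukomi → gifukumi
  rule 2 (vowel merger): gifukumi → gifokomi
  rule 3 (intervocalic voicing): gifokomi → gifogomi
  rule 4: no change — gifogomi
  ⇒ Sahanen gifogomi
The regular Sahanen reflex would be 'gifogomi', but the attested form is 'gifugumi'. The correspondence is irregular, so they are not cognates (the Sahanen form has a different source).

no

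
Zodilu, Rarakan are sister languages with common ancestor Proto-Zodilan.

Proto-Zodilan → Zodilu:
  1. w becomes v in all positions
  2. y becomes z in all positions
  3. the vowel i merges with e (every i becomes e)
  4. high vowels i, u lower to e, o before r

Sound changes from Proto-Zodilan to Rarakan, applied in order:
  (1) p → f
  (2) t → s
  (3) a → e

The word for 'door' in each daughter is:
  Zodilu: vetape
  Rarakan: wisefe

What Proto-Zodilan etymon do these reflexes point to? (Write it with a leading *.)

*witape

Position 2: Zodilu has e, Rarakan has i. Rarakan preserves i here (none of its changes turn any other segment into i), so the proto-segment is *i.
Position 4: Zodilu has a, Rarakan has e. Zodilu preserves a here (none of its changes turn any other segment into a), so the proto-segment is *a.
Position 3: Zodilu has t, Rarakan has s. Zodilu preserves t here (none of its changes turn any other segment into t), so the proto-segment is *t.
This points to *witape. Verify forward in each daughter:
Zodilu: start from *witape.
  rule 1 (unconditioned shift): witape → vitape
  rule 2: no change — vitape
  rule 3 (vowel merger): vitape → vetape
  rule 4: no change — vetape
  ⇒ Zodilu vetape
Rarakan: *witape
  witape → witafe   [unconditioned shift]
  witafe → wisafe   [unconditioned shift]
  wisafe → wisefe   [vowel merger]
  giving Rarakan wisefe.
*witape is the unique common source.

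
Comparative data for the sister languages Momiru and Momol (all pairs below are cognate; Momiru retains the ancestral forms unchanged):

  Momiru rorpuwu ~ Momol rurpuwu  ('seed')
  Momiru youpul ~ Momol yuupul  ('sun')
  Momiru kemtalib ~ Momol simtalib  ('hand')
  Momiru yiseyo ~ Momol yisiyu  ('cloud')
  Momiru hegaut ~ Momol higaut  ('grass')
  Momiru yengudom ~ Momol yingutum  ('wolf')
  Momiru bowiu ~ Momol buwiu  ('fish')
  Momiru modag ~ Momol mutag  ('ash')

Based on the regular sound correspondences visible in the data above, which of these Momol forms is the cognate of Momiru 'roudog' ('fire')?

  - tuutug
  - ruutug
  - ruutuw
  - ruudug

youpul ~ yuupul — Momiru o corresponds to Momol u after a consonant, before a back vowel.
yengudom ~ yingutum — Momiru d corresponds to Momol t between vowels (before a back vowel).
bowiu ~ buwiu, modag ~ mutag — Momiru o corresponds to Momol u after a consonant, before a consonant other than r, m, n, p, b, f, v.
Applying these to Momiru 'roudog':
  roudog → ruudog   (o→u after a consonant, before a back vowel)
  ruudog → ruutog   (d→t between vowels (before a back vowel))
  ruutog → ruutug   (o→u after a consonant, before a consonant other than r, m, n, p, b, f, v)
So the Momol cognate is 'ruutug'.

ruutug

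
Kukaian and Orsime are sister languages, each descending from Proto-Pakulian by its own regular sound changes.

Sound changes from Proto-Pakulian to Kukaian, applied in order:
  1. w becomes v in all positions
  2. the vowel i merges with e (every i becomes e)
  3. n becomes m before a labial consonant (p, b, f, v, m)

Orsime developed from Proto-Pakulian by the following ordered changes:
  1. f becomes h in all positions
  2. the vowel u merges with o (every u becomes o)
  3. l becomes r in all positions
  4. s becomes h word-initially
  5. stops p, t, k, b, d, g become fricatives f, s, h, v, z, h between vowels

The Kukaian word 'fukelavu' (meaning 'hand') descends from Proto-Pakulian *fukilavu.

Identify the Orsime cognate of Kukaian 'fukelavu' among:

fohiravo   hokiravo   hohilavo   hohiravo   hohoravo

hohiravo

Orsime: start from *fukilavu.
  rule 1 (unconditioned shift): fukilavu → hukilavu
  rule 2 (vowel merger): hukilavu → hokilavo
  rule 3 (unconditioned shift): hokilavo → hokiravo
  rule 4: no change — hokiravo
  rule 5 (intervocalic lenition): hokiravo → hohiravo
  ⇒ Orsime hohiravo
Among the options, 'hohiravo' alone shows every Orsime change applied in order.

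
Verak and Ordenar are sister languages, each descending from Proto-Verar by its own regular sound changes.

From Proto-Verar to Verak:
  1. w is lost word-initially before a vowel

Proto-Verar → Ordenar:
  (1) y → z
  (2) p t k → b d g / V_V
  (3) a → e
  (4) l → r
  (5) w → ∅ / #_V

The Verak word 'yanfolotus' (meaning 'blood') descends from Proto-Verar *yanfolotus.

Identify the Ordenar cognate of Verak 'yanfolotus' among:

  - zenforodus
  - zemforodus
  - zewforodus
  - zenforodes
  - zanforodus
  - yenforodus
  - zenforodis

zenforodus

Ordenar: start from *yanfolotus.
  rule 1 (unconditioned shift): yanfolotus → zanfolotus
  rule 2 (intervocalic voicing): zanfolotus → zanfolodus
  rule 3 (vowel merger): zanfolodus → zenfolodus
  rule 4 (unconditioned shift): zenfolodus → zenforodus
  rule 5: no change — zenforodus
  ⇒ Ordenar zenforodus
Only 'zenforodus' matches the regular Ordenar development of *yanfolotus.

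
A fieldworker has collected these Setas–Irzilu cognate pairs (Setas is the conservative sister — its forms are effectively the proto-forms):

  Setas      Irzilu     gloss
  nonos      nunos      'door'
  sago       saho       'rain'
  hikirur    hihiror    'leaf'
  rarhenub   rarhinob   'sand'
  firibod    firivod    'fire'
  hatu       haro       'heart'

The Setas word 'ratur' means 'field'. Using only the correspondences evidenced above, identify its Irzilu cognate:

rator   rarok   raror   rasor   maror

raror

hatu ~ haro — Setas t corresponds to Irzilu r between vowels (before a back vowel).
hikirur ~ hihiror — Setas u corresponds to Irzilu o after a consonant, before r.
Applying these to Setas 'ratur':
  ratur → rarur   (t→r between vowels (before a back vowel))
  rarur → raror   (u→o after a consonant, before r)
So the Irzilu cognate is 'raror'.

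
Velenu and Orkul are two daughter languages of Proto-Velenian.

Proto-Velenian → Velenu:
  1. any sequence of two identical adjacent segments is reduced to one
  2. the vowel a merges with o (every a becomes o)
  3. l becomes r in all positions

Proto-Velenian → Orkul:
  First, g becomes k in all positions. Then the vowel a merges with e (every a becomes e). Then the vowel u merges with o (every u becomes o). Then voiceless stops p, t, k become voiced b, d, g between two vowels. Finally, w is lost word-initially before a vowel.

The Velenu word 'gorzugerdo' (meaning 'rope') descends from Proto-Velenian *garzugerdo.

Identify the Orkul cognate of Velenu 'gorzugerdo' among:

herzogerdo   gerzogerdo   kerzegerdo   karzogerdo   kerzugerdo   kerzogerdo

kerzogerdo

Orkul: *garzugerdo
  garzugerdo → karzukerdo   [unconditioned shift]
  karzukerdo → kerzukerdo   [vowel merger]
  kerzukerdo → kerzokerdo   [vowel merger]
  kerzokerdo → kerzogerdo   [intervocalic voicing]
  kerzogerdo (rule 5 does not apply)
  giving Orkul kerzogerdo.
The other candidates each miss or misapply at least one Orkul change.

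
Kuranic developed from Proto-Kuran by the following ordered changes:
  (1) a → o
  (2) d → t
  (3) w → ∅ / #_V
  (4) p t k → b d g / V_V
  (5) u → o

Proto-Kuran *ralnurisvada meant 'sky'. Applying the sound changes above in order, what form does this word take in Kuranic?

rolnorisvodo

Kuranic: *ralnurisvada > rolnurisvodo > rolnurisvoto > rolnurisvodo > rolnorisvodo  (by vowel merger, unconditioned shift, intervocalic voicing, vowel merger)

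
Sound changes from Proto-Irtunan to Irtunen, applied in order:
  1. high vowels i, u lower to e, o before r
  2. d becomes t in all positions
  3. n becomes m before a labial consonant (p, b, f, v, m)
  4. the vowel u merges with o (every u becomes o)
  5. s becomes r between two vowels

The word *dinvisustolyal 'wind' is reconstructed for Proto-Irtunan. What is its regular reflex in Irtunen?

Irtunen: *dinvisustolyal > tinvisustolyal > timvisustolyal > timvisostolyal > timvirostolyal  (by unconditioned shift, nasal place assimilation, vowel merger, rhotacism)

timvirostolyal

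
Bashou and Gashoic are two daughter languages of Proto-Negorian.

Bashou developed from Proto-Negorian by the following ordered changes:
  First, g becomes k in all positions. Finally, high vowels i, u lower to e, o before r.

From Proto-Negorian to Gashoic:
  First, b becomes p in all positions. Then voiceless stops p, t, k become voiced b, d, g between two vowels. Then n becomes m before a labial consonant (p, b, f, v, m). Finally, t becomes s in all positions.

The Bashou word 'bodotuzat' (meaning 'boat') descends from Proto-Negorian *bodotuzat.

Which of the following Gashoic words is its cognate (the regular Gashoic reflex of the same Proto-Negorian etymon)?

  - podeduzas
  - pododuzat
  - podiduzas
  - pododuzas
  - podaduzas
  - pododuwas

pododuzas

Gashoic: *bodotuzat
  bodotuzat → podotuzat   [unconditioned shift]
  podotuzat → pododuzat   [intervocalic voicing]
  pododuzat (rule 3 does not apply)
  pododuzat → pododuzas   [unconditioned shift]
  giving Gashoic pododuzas.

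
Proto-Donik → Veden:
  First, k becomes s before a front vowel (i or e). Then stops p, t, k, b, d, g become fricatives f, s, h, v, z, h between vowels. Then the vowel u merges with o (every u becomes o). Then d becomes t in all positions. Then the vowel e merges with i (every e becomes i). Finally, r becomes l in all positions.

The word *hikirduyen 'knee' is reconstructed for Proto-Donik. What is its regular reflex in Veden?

hisiltoyin

Veden: *hikirduyen
  hikirduyen → hisirduyen   [palatalisation]
  hisirduyen (rule 2 does not apply)
  hisirduyen → hisirdoyen   [vowel merger]
  hisirdoyen → hisirtoyen   [unconditioned shift]
  hisirtoyen → hisirtoyin   [vowel merger]
  hisirtoyin → hisiltoyin   [unconditioned shift]
  giving Veden hisiltoyin.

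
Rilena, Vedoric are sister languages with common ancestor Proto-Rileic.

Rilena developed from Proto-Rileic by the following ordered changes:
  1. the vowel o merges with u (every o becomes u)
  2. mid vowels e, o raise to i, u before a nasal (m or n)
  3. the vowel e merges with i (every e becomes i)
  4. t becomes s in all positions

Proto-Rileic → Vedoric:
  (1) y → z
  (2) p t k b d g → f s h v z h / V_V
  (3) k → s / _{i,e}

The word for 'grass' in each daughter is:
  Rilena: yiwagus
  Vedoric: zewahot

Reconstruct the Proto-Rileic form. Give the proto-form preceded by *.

*yewagot

Position 5: Rilena has g, Vedoric has h. Rilena preserves g here (none of its changes turn any other segment into g), so the proto-segment is *g.
Position 7: Rilena has s, Vedoric has t. Vedoric preserves t here (none of its changes turn any other segment into t), so the proto-segment is *t.
Position 2: Rilena has i, Vedoric has e. Vedoric preserves e here (none of its changes turn any other segment into e), so the proto-segment is *e.
Verify the candidate proto-form against each daughter:
Rilena: start from *yewagot.
  rule 1 (vowel merger): yewagot → yewagut
  rule 2: no change — yewagut
  rule 3 (vowel merger): yewagut → yiwagut
  rule 4 (unconditioned shift): yiwagut → yiwagus
  ⇒ Rilena yiwagus
Vedoric: *yewagot
  yewagot → zewagot   [unconditioned shift]
  zewagot → zewahot   [intervocalic lenition]
  zewahot (rule 3 does not apply)
  giving Vedoric zewahot.
Only *yewagot yields all of Rilena yiwagus, Vedoric zewahot.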